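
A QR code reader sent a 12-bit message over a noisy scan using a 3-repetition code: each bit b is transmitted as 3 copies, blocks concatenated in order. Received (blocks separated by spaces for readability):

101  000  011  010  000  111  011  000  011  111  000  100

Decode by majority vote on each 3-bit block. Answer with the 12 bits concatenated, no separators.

101001101100

Block 1 (101): 2 ones → 1
Block 2 (000): 0 ones → 0
Block 3 (011): 2 ones → 1
Block 4 (010): 1 one → 0
Block 5 (000): 0 ones → 0
Block 6 (111): 3 ones → 1
Block 7 (011): 2 ones → 1
Block 8 (000): 0 ones → 0
Block 9 (011): 2 ones → 1
Block 10 (111): 3 ones → 1
Block 11 (000): 0 ones → 0
Block 12 (100): 1 one → 0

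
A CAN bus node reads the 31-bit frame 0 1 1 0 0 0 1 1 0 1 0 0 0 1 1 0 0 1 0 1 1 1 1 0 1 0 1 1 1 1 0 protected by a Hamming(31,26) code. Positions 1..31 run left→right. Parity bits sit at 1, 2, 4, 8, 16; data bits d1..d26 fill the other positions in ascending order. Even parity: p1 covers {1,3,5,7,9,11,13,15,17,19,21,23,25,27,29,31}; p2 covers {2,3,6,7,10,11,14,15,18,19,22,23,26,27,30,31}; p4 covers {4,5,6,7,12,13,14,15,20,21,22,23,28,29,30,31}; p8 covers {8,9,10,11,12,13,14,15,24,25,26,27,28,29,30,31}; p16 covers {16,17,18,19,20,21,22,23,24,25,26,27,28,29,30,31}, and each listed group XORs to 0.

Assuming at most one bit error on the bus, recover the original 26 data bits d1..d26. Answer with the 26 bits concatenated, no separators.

s1 (pos 1,3,5,7,9,11,13,15,17,19,21,23,25,27,29,31): 0⊕1⊕0⊕1⊕0⊕0⊕0⊕1⊕0⊕0⊕1⊕1⊕1⊕1⊕1⊕0 = 0
s2 (pos 2,3,6,7,10,11,14,15,18,19,22,23,26,27,30,31): 1⊕1⊕0⊕1⊕1⊕0⊕1⊕1⊕1⊕0⊕1⊕1⊕0⊕1⊕1⊕0 = 1
s4 (pos 4,5,6,7,12,13,14,15,20,21,22,23,28,29,30,31): 0⊕0⊕0⊕1⊕0⊕0⊕1⊕1⊕1⊕1⊕1⊕1⊕1⊕1⊕1⊕0 = 0
s8 (pos 8,9,10,11,12,13,14,15,24,25,26,27,28,29,30,31): 1⊕0⊕1⊕0⊕0⊕0⊕1⊕1⊕0⊕1⊕0⊕1⊕1⊕1⊕1⊕0 = 1
s16 (pos 16,17,18,19,20,21,22,23,24,25,26,27,28,29,30,31): 0⊕0⊕1⊕0⊕1⊕1⊕1⊕1⊕0⊕1⊕0⊕1⊕1⊕1⊕1⊕0 = 0
Syndrome s16…s1 = 01010 → error at position 10.
Flip position 10: 0110001101000110010111101011110 → 0110001100000110010111101011110
Read data bits from positions 3,5,6,7,9,10,11,12,13,14,15,17,18,19,20,21,22,23,24,25,26,27,28,29,30,31: 10010000011010111101011110

10010000011010111101011110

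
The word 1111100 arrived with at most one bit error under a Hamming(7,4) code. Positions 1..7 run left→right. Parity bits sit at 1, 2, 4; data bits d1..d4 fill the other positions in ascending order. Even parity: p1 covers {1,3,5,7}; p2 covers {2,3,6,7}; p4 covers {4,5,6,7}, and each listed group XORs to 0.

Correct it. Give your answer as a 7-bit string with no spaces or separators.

0111100

s1 (pos 1,3,5,7): 1⊕1⊕1⊕0 = 1
s2 (pos 2,3,6,7): 1⊕1⊕0⊕0 = 0
s4 (pos 4,5,6,7): 1⊕1⊕0⊕0 = 0
Syndrome s4…s1 = 001 → error at position 1.
Flip position 1: 1111100 → 0111100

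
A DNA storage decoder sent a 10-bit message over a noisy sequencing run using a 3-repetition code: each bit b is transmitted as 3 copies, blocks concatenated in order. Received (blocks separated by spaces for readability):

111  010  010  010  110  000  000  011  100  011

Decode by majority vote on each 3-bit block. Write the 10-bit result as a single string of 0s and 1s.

Block 1 (111): 3 ones → 1
Block 2 (010): 1 one → 0
Block 3 (010): 1 one → 0
Block 4 (010): 1 one → 0
Block 5 (110): 2 ones → 1
Block 6 (000): 0 ones → 0
Block 7 (000): 0 ones → 0
Block 8 (011): 2 ones → 1
Block 9 (100): 1 one → 0
Block 10 (011): 2 ones → 1

1000100101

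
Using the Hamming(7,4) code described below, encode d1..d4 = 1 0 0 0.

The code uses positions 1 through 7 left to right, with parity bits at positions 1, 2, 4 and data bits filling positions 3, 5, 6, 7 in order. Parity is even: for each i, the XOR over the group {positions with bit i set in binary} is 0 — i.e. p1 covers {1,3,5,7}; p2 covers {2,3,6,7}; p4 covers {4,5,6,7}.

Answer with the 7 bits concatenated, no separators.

Place data at non-parity positions: p1 p2 1 p4 0 0 0
p1 (pos 1,3,5,7): XOR of data positions = 1⊕0⊕0 = 1
p2 (pos 2,3,6,7): XOR of data positions = 1⊕0⊕0 = 1
p4 (pos 4,5,6,7): XOR of data positions = 0⊕0⊕0 = 0
Codeword: 1110000

1110000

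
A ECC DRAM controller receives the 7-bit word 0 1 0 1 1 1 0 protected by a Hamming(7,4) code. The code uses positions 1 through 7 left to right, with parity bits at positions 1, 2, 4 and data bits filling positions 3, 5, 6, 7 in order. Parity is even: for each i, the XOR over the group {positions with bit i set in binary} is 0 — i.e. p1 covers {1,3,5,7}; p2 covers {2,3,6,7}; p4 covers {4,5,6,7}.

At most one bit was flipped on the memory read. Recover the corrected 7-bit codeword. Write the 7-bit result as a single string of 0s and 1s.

0101010

s1 (pos 1,3,5,7): 0⊕0⊕1⊕0 = 1
s2 (pos 2,3,6,7): 1⊕0⊕1⊕0 = 0
s4 (pos 4,5,6,7): 1⊕1⊕1⊕0 = 1
Syndrome s4…s1 = 101 → error at position 5.
Flip position 5: 0101110 → 0101010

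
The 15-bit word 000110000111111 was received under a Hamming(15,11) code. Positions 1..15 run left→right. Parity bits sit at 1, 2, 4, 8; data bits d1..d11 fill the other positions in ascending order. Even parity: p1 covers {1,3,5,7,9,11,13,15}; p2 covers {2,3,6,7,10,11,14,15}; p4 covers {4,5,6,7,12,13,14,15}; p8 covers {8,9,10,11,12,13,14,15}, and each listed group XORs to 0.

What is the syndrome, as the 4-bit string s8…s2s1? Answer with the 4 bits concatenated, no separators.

0000

s1 (pos 1,3,5,7,9,11,13,15): 0⊕0⊕1⊕0⊕0⊕1⊕1⊕1 = 0
s2 (pos 2,3,6,7,10,11,14,15): 0⊕0⊕0⊕0⊕1⊕1⊕1⊕1 = 0
s4 (pos 4,5,6,7,12,13,14,15): 1⊕1⊕0⊕0⊕1⊕1⊕1⊕1 = 0
s8 (pos 8,9,10,11,12,13,14,15): 0⊕0⊕1⊕1⊕1⊕1⊕1⊕1 = 0
Syndrome s8…s1 = 0000 → no error.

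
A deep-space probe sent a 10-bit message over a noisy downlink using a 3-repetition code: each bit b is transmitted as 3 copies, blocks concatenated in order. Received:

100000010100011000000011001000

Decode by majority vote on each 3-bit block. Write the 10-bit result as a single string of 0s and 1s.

0000100100

Block 1 (100): 1 one → 0
Block 2 (000): 0 ones → 0
Block 3 (010): 1 one → 0
Block 4 (100): 1 one → 0
Block 5 (011): 2 ones → 1
Block 6 (000): 0 ones → 0
Block 7 (000): 0 ones → 0
Block 8 (011): 2 ones → 1
Block 9 (001): 1 one → 0
Block 10 (000): 0 ones → 0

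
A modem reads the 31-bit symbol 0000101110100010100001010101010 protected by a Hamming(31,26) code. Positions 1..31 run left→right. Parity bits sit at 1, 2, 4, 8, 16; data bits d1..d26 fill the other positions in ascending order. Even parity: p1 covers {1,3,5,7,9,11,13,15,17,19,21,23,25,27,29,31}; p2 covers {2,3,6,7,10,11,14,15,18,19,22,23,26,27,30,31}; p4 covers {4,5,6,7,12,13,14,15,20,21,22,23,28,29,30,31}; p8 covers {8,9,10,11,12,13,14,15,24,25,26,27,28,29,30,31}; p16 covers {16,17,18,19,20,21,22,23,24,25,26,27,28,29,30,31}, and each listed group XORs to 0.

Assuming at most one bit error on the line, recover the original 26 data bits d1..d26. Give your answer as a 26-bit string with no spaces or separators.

s1 (pos 1,3,5,7,9,11,13,15,17,19,21,23,25,27,29,31): 0⊕0⊕1⊕1⊕1⊕1⊕0⊕1⊕1⊕0⊕0⊕0⊕0⊕0⊕0⊕0 = 0
s2 (pos 2,3,6,7,10,11,14,15,18,19,22,23,26,27,30,31): 0⊕0⊕0⊕1⊕0⊕1⊕0⊕1⊕0⊕0⊕1⊕0⊕1⊕0⊕1⊕0 = 0
s4 (pos 4,5,6,7,12,13,14,15,20,21,22,23,28,29,30,31): 0⊕1⊕0⊕1⊕0⊕0⊕0⊕1⊕0⊕0⊕1⊕0⊕1⊕0⊕1⊕0 = 0
s8 (pos 8,9,10,11,12,13,14,15,24,25,26,27,28,29,30,31): 1⊕1⊕0⊕1⊕0⊕0⊕0⊕1⊕1⊕0⊕1⊕0⊕1⊕0⊕1⊕0 = 0
s16 (pos 16,17,18,19,20,21,22,23,24,25,26,27,28,29,30,31): 0⊕1⊕0⊕0⊕0⊕0⊕1⊕0⊕1⊕0⊕1⊕0⊕1⊕0⊕1⊕0 = 0
Syndrome s16…s1 = 00000 → no error.
Read data bits from positions 3,5,6,7,9,10,11,12,13,14,15,17,18,19,20,21,22,23,24,25,26,27,28,29,30,31: 01011010001100001010101010

01011010001100001010101010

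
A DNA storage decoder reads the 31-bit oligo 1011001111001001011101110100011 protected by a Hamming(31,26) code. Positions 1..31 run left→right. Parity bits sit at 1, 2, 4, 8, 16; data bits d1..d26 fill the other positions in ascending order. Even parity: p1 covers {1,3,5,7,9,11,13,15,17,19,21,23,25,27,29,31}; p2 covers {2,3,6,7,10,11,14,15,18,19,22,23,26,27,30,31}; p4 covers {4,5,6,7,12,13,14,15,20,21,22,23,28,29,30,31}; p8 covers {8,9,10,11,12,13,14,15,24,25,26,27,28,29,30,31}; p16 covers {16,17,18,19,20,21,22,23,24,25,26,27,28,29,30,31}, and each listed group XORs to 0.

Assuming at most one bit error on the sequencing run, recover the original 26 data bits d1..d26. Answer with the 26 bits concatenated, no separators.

s1 (pos 1,3,5,7,9,11,13,15,17,19,21,23,25,27,29,31): 1⊕1⊕0⊕1⊕1⊕0⊕1⊕0⊕0⊕1⊕0⊕1⊕0⊕0⊕0⊕1 = 0
s2 (pos 2,3,6,7,10,11,14,15,18,19,22,23,26,27,30,31): 0⊕1⊕0⊕1⊕1⊕0⊕0⊕0⊕1⊕1⊕1⊕1⊕1⊕0⊕1⊕1 = 0
s4 (pos 4,5,6,7,12,13,14,15,20,21,22,23,28,29,30,31): 1⊕0⊕0⊕1⊕0⊕1⊕0⊕0⊕1⊕0⊕1⊕1⊕0⊕0⊕1⊕1 = 0
s8 (pos 8,9,10,11,12,13,14,15,24,25,26,27,28,29,30,31): 1⊕1⊕1⊕0⊕0⊕1⊕0⊕0⊕1⊕0⊕1⊕0⊕0⊕0⊕1⊕1 = 0
s16 (pos 16,17,18,19,20,21,22,23,24,25,26,27,28,29,30,31): 1⊕0⊕1⊕1⊕1⊕0⊕1⊕1⊕1⊕0⊕1⊕0⊕0⊕0⊕1⊕1 = 0
Syndrome s16…s1 = 00000 → no error.
Read data bits from positions 3,5,6,7,9,10,11,12,13,14,15,17,18,19,20,21,22,23,24,25,26,27,28,29,30,31: 10011100100011101110100011

10011100100011101110100011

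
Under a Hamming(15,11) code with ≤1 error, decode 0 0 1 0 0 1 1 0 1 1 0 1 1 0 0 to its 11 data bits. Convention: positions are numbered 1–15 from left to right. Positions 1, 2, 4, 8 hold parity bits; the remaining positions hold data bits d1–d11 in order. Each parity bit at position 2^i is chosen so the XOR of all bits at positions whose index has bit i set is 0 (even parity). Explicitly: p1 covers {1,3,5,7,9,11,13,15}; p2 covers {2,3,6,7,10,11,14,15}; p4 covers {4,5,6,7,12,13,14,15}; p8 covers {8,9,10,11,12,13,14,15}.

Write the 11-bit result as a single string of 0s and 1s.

s1 (pos 1,3,5,7,9,11,13,15): 0⊕1⊕0⊕1⊕1⊕0⊕1⊕0 = 0
s2 (pos 2,3,6,7,10,11,14,15): 0⊕1⊕1⊕1⊕1⊕0⊕0⊕0 = 0
s4 (pos 4,5,6,7,12,13,14,15): 0⊕0⊕1⊕1⊕1⊕1⊕0⊕0 = 0
s8 (pos 8,9,10,11,12,13,14,15): 0⊕1⊕1⊕0⊕1⊕1⊕0⊕0 = 0
Syndrome s8…s1 = 0000 → no error.
Read data bits from positions 3,5,6,7,9,10,11,12,13,14,15: 10111101100

10111101100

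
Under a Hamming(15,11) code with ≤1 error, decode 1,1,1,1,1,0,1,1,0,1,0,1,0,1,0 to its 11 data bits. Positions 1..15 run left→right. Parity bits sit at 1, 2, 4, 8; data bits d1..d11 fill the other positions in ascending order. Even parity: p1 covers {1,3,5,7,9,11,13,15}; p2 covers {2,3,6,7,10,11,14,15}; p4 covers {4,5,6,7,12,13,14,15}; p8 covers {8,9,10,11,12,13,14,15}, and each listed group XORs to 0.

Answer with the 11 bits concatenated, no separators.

11110101010

s1 (pos 1,3,5,7,9,11,13,15): 1⊕1⊕1⊕1⊕0⊕0⊕0⊕0 = 0
s2 (pos 2,3,6,7,10,11,14,15): 1⊕1⊕0⊕1⊕1⊕0⊕1⊕0 = 1
s4 (pos 4,5,6,7,12,13,14,15): 1⊕1⊕0⊕1⊕1⊕0⊕1⊕0 = 1
s8 (pos 8,9,10,11,12,13,14,15): 1⊕0⊕1⊕0⊕1⊕0⊕1⊕0 = 0
Syndrome s8…s1 = 0110 → error at position 6.
Flip position 6: 111110110101010 → 111111110101010
Read data bits from positions 3,5,6,7,9,10,11,12,13,14,15: 11110101010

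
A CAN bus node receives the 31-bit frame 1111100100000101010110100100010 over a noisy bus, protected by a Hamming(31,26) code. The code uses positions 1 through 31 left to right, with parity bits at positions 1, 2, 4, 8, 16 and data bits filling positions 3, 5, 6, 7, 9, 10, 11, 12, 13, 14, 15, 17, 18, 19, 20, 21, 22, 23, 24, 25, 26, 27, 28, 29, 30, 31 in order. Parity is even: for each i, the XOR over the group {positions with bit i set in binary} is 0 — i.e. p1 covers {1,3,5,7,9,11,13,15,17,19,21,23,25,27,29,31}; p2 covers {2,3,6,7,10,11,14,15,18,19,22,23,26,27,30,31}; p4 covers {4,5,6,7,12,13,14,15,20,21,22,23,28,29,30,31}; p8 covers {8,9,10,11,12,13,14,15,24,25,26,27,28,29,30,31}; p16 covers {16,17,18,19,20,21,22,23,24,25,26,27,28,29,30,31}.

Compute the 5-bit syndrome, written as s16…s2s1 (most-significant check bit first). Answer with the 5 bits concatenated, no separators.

s1 (pos 1,3,5,7,9,11,13,15,17,19,21,23,25,27,29,31): 1⊕1⊕1⊕0⊕0⊕0⊕0⊕0⊕0⊕0⊕1⊕1⊕0⊕0⊕0⊕0 = 1
s2 (pos 2,3,6,7,10,11,14,15,18,19,22,23,26,27,30,31): 1⊕1⊕0⊕0⊕0⊕0⊕1⊕0⊕1⊕0⊕0⊕1⊕1⊕0⊕1⊕0 = 1
s4 (pos 4,5,6,7,12,13,14,15,20,21,22,23,28,29,30,31): 1⊕1⊕0⊕0⊕0⊕0⊕1⊕0⊕1⊕1⊕0⊕1⊕0⊕0⊕1⊕0 = 1
s8 (pos 8,9,10,11,12,13,14,15,24,25,26,27,28,29,30,31): 1⊕0⊕0⊕0⊕0⊕0⊕1⊕0⊕0⊕0⊕1⊕0⊕0⊕0⊕1⊕0 = 0
s16 (pos 16,17,18,19,20,21,22,23,24,25,26,27,28,29,30,31): 1⊕0⊕1⊕0⊕1⊕1⊕0⊕1⊕0⊕0⊕1⊕0⊕0⊕0⊕1⊕0 = 1
Syndrome s16…s1 = 10111 → error at position 23.

10111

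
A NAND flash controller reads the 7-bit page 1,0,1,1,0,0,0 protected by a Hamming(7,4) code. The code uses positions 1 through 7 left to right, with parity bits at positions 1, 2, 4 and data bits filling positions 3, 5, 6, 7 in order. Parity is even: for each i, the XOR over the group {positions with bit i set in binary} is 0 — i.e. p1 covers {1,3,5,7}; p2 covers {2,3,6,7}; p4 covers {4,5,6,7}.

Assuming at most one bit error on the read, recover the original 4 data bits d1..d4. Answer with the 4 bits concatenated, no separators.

1010

s1 (pos 1,3,5,7): 1⊕1⊕0⊕0 = 0
s2 (pos 2,3,6,7): 0⊕1⊕0⊕0 = 1
s4 (pos 4,5,6,7): 1⊕0⊕0⊕0 = 1
Syndrome s4…s1 = 110 → error at position 6.
Flip position 6: 1011000 → 1011010
Read data bits from positions 3,5,6,7: 1010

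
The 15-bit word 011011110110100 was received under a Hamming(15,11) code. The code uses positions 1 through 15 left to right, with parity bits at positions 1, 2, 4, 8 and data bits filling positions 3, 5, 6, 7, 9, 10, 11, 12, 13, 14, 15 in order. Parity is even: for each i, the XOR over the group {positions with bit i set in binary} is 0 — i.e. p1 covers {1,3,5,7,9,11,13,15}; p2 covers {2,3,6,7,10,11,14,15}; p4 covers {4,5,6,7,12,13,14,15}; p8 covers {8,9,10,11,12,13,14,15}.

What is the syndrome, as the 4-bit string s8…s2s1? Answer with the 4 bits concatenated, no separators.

0001

s1 (pos 1,3,5,7,9,11,13,15): 0⊕1⊕1⊕1⊕0⊕1⊕1⊕0 = 1
s2 (pos 2,3,6,7,10,11,14,15): 1⊕1⊕1⊕1⊕1⊕1⊕0⊕0 = 0
s4 (pos 4,5,6,7,12,13,14,15): 0⊕1⊕1⊕1⊕0⊕1⊕0⊕0 = 0
s8 (pos 8,9,10,11,12,13,14,15): 1⊕0⊕1⊕1⊕0⊕1⊕0⊕0 = 0
Syndrome s8…s1 = 0001 → error at position 1.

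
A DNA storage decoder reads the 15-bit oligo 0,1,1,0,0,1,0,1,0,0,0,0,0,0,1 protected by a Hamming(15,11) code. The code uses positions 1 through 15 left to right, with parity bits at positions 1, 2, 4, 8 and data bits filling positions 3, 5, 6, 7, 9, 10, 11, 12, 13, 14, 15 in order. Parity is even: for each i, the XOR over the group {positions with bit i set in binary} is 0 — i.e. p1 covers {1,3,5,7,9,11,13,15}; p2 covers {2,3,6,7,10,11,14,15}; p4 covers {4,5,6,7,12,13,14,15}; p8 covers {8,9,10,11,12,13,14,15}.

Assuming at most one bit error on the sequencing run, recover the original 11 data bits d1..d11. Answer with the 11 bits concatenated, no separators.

10100000001

s1 (pos 1,3,5,7,9,11,13,15): 0⊕1⊕0⊕0⊕0⊕0⊕0⊕1 = 0
s2 (pos 2,3,6,7,10,11,14,15): 1⊕1⊕1⊕0⊕0⊕0⊕0⊕1 = 0
s4 (pos 4,5,6,7,12,13,14,15): 0⊕0⊕1⊕0⊕0⊕0⊕0⊕1 = 0
s8 (pos 8,9,10,11,12,13,14,15): 1⊕0⊕0⊕0⊕0⊕0⊕0⊕1 = 0
Syndrome s8…s1 = 0000 → no error.
Read data bits from positions 3,5,6,7,9,10,11,12,13,14,15: 10100000001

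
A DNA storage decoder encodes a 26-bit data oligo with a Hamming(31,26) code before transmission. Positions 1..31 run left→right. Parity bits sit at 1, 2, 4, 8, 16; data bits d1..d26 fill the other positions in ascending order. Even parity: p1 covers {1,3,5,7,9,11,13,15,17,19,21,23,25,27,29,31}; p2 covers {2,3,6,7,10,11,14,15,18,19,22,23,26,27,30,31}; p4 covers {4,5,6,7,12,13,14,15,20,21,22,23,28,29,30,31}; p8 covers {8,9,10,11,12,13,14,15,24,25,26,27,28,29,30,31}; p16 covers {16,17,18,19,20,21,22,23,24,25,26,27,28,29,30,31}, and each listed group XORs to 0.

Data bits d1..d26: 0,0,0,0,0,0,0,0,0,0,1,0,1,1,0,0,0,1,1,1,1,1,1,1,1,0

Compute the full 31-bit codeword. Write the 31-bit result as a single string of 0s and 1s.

Place data at non-parity positions: p1 p2 0 p4 0 0 0 p8 0 0 0 0 0 0 1 p16 0 1 1 0 0 0 1 1 1 1 1 1 1 1 0
p1 (pos 1,3,5,7,9,11,13,15,17,19,21,23,25,27,29,31): XOR of data positions = 0⊕0⊕0⊕0⊕0⊕0⊕1⊕0⊕1⊕0⊕1⊕1⊕1⊕1⊕0 = 0
p2 (pos 2,3,6,7,10,11,14,15,18,19,22,23,26,27,30,31): XOR of data positions = 0⊕0⊕0⊕0⊕0⊕0⊕1⊕1⊕1⊕0⊕1⊕1⊕1⊕1⊕0 = 1
p4 (pos 4,5,6,7,12,13,14,15,20,21,22,23,28,29,30,31): XOR of data positions = 0⊕0⊕0⊕0⊕0⊕0⊕1⊕0⊕0⊕0⊕1⊕1⊕1⊕1⊕0 = 1
p8 (pos 8,9,10,11,12,13,14,15,24,25,26,27,28,29,30,31): XOR of data positions = 0⊕0⊕0⊕0⊕0⊕0⊕1⊕1⊕1⊕1⊕1⊕1⊕1⊕1⊕0 = 0
p16 (pos 16,17,18,19,20,21,22,23,24,25,26,27,28,29,30,31): XOR of data positions = 0⊕1⊕1⊕0⊕0⊕0⊕1⊕1⊕1⊕1⊕1⊕1⊕1⊕1⊕0 = 0
Codeword: 0101000000000010011000111111110

0101000000000010011000111111110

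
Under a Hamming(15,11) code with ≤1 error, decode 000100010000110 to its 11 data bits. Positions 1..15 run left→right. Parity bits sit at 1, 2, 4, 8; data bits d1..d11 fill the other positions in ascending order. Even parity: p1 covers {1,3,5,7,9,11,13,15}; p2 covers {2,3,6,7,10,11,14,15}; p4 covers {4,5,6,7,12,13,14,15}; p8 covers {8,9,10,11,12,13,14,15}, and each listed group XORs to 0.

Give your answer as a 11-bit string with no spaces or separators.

s1 (pos 1,3,5,7,9,11,13,15): 0⊕0⊕0⊕0⊕0⊕0⊕1⊕0 = 1
s2 (pos 2,3,6,7,10,11,14,15): 0⊕0⊕0⊕0⊕0⊕0⊕1⊕0 = 1
s4 (pos 4,5,6,7,12,13,14,15): 1⊕0⊕0⊕0⊕0⊕1⊕1⊕0 = 1
s8 (pos 8,9,10,11,12,13,14,15): 1⊕0⊕0⊕0⊕0⊕1⊕1⊕0 = 1
Syndrome s8…s1 = 1111 → error at position 15.
Flip position 15: 000100010000110 → 000100010000111
Read data bits from positions 3,5,6,7,9,10,11,12,13,14,15: 00000000111

00000000111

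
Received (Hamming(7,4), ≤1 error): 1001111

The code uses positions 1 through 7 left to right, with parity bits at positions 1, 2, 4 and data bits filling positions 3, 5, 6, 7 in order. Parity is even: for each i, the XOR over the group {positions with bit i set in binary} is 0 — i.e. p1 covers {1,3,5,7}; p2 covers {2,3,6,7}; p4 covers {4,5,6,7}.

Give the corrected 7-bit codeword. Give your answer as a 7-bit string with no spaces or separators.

0001111

s1 (pos 1,3,5,7): 1⊕0⊕1⊕1 = 1
s2 (pos 2,3,6,7): 0⊕0⊕1⊕1 = 0
s4 (pos 4,5,6,7): 1⊕1⊕1⊕1 = 0
Syndrome s4…s1 = 001 → error at position 1.
Flip position 1: 1001111 → 0001111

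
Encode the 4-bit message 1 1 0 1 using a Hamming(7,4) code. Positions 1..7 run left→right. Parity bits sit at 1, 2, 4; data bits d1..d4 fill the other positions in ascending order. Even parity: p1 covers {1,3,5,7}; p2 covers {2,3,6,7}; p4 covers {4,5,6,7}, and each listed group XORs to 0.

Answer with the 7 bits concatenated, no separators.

Place data at non-parity positions: p1 p2 1 p4 1 0 1
p1 (pos 1,3,5,7): XOR of data positions = 1⊕1⊕1 = 1
p2 (pos 2,3,6,7): XOR of data positions = 1⊕0⊕1 = 0
p4 (pos 4,5,6,7): XOR of data positions = 1⊕0⊕1 = 0
Codeword: 1010101

1010101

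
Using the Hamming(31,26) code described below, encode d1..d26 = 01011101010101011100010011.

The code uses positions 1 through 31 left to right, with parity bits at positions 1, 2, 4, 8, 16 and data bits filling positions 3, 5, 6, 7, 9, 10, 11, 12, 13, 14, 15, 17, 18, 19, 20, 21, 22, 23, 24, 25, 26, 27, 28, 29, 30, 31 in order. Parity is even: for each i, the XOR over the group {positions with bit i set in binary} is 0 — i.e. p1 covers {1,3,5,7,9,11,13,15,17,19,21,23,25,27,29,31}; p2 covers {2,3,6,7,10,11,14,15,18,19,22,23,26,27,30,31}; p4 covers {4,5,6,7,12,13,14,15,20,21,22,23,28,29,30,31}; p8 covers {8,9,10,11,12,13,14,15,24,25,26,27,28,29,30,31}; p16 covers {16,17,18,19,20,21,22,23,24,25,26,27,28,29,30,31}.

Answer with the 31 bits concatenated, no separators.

Place data at non-parity positions: p1 p2 0 p4 1 0 1 p8 1 1 0 1 0 1 0 p16 1 0 1 0 1 1 1 0 0 0 1 0 0 1 1
p1 (pos 1,3,5,7,9,11,13,15,17,19,21,23,25,27,29,31): XOR of data positions = 0⊕1⊕1⊕1⊕0⊕0⊕0⊕1⊕1⊕1⊕1⊕0⊕1⊕0⊕1 = 1
p2 (pos 2,3,6,7,10,11,14,15,18,19,22,23,26,27,30,31): XOR of data positions = 0⊕0⊕1⊕1⊕0⊕1⊕0⊕0⊕1⊕1⊕1⊕0⊕1⊕1⊕1 = 1
p4 (pos 4,5,6,7,12,13,14,15,20,21,22,23,28,29,30,31): XOR of data positions = 1⊕0⊕1⊕1⊕0⊕1⊕0⊕0⊕1⊕1⊕1⊕0⊕0⊕1⊕1 = 1
p8 (pos 8,9,10,11,12,13,14,15,24,25,26,27,28,29,30,31): XOR of data positions = 1⊕1⊕0⊕1⊕0⊕1⊕0⊕0⊕0⊕0⊕1⊕0⊕0⊕1⊕1 = 1
p16 (pos 16,17,18,19,20,21,22,23,24,25,26,27,28,29,30,31): XOR of data positions = 1⊕0⊕1⊕0⊕1⊕1⊕1⊕0⊕0⊕0⊕1⊕0⊕0⊕1⊕1 = 0
Codeword: 1101101111010100101011100010011

1101101111010100101011100010011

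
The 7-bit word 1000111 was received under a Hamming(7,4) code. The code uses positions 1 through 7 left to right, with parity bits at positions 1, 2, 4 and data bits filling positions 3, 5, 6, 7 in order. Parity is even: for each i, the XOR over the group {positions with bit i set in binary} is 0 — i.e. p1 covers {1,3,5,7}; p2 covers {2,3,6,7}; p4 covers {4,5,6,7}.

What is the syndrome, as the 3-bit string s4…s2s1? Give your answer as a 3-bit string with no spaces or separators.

101

s1 (pos 1,3,5,7): 1⊕0⊕1⊕1 = 1
s2 (pos 2,3,6,7): 0⊕0⊕1⊕1 = 0
s4 (pos 4,5,6,7): 0⊕1⊕1⊕1 = 1
Syndrome s4…s1 = 101 → error at position 5.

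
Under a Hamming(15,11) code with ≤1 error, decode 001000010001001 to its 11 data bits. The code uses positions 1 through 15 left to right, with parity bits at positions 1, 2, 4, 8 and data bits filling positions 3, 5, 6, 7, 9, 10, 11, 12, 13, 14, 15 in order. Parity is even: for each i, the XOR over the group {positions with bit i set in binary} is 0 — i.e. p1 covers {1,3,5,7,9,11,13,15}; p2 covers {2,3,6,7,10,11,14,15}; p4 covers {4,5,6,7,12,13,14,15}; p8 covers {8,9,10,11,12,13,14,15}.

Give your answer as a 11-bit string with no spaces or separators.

10000001001

s1 (pos 1,3,5,7,9,11,13,15): 0⊕1⊕0⊕0⊕0⊕0⊕0⊕1 = 0
s2 (pos 2,3,6,7,10,11,14,15): 0⊕1⊕0⊕0⊕0⊕0⊕0⊕1 = 0
s4 (pos 4,5,6,7,12,13,14,15): 0⊕0⊕0⊕0⊕1⊕0⊕0⊕1 = 0
s8 (pos 8,9,10,11,12,13,14,15): 1⊕0⊕0⊕0⊕1⊕0⊕0⊕1 = 1
Syndrome s8…s1 = 1000 → error at position 8.
Flip position 8: 001000010001001 → 001000000001001
Read data bits from positions 3,5,6,7,9,10,11,12,13,14,15: 10000001001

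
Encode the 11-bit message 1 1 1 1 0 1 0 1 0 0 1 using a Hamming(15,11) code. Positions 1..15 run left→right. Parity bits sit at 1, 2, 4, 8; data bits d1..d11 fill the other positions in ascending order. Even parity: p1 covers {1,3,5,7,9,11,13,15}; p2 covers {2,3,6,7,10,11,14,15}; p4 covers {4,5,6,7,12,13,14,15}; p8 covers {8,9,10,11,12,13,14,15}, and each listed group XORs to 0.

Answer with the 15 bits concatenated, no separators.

Place data at non-parity positions: p1 p2 1 p4 1 1 1 p8 0 1 0 1 0 0 1
p1 (pos 1,3,5,7,9,11,13,15): XOR of data positions = 1⊕1⊕1⊕0⊕0⊕0⊕1 = 0
p2 (pos 2,3,6,7,10,11,14,15): XOR of data positions = 1⊕1⊕1⊕1⊕0⊕0⊕1 = 1
p4 (pos 4,5,6,7,12,13,14,15): XOR of data positions = 1⊕1⊕1⊕1⊕0⊕0⊕1 = 1
p8 (pos 8,9,10,11,12,13,14,15): XOR of data positions = 0⊕1⊕0⊕1⊕0⊕0⊕1 = 1
Codeword: 011111110101001

011111110101001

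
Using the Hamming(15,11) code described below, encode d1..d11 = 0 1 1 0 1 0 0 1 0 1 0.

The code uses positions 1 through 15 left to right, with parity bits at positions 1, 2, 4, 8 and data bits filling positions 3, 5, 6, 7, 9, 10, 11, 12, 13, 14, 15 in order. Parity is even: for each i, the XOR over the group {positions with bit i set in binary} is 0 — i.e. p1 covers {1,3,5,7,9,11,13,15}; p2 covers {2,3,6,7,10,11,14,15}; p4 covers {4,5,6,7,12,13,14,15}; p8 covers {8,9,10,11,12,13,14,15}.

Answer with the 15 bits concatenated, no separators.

000011011001010

Place data at non-parity positions: p1 p2 0 p4 1 1 0 p8 1 0 0 1 0 1 0
p1 (pos 1,3,5,7,9,11,13,15): XOR of data positions = 0⊕1⊕0⊕1⊕0⊕0⊕0 = 0
p2 (pos 2,3,6,7,10,11,14,15): XOR of data positions = 0⊕1⊕0⊕0⊕0⊕1⊕0 = 0
p4 (pos 4,5,6,7,12,13,14,15): XOR of data positions = 1⊕1⊕0⊕1⊕0⊕1⊕0 = 0
p8 (pos 8,9,10,11,12,13,14,15): XOR of data positions = 1⊕0⊕0⊕1⊕0⊕1⊕0 = 1
Codeword: 000011011001010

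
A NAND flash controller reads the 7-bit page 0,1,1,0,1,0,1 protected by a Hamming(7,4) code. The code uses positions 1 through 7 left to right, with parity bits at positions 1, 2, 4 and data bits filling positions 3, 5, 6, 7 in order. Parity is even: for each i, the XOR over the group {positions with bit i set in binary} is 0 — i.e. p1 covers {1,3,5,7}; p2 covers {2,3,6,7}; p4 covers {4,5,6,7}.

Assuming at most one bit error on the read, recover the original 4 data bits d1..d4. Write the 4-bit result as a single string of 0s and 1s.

s1 (pos 1,3,5,7): 0⊕1⊕1⊕1 = 1
s2 (pos 2,3,6,7): 1⊕1⊕0⊕1 = 1
s4 (pos 4,5,6,7): 0⊕1⊕0⊕1 = 0
Syndrome s4…s1 = 011 → error at position 3.
Flip position 3: 0110101 → 0100101
Read data bits from positions 3,5,6,7: 0101

0101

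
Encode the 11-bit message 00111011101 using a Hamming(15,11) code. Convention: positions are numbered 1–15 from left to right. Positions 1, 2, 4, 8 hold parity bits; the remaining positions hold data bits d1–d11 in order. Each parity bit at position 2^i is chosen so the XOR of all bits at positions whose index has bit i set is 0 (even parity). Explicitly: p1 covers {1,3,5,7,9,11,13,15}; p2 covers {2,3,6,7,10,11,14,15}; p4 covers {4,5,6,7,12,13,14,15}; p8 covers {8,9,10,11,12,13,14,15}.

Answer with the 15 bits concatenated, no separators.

Place data at non-parity positions: p1 p2 0 p4 0 1 1 p8 1 0 1 1 1 0 1
p1 (pos 1,3,5,7,9,11,13,15): XOR of data positions = 0⊕0⊕1⊕1⊕1⊕1⊕1 = 1
p2 (pos 2,3,6,7,10,11,14,15): XOR of data positions = 0⊕1⊕1⊕0⊕1⊕0⊕1 = 0
p4 (pos 4,5,6,7,12,13,14,15): XOR of data positions = 0⊕1⊕1⊕1⊕1⊕0⊕1 = 1
p8 (pos 8,9,10,11,12,13,14,15): XOR of data positions = 1⊕0⊕1⊕1⊕1⊕0⊕1 = 1
Codeword: 100101111011101

100101111011101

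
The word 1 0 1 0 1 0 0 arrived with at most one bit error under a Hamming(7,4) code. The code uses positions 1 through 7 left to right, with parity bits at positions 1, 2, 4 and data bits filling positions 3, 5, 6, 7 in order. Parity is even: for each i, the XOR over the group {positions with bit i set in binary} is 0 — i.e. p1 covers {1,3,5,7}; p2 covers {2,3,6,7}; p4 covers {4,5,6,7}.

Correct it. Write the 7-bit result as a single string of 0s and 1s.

1010101

s1 (pos 1,3,5,7): 1⊕1⊕1⊕0 = 1
s2 (pos 2,3,6,7): 0⊕1⊕0⊕0 = 1
s4 (pos 4,5,6,7): 0⊕1⊕0⊕0 = 1
Syndrome s4…s1 = 111 → error at position 7.
Flip position 7: 1010100 → 1010101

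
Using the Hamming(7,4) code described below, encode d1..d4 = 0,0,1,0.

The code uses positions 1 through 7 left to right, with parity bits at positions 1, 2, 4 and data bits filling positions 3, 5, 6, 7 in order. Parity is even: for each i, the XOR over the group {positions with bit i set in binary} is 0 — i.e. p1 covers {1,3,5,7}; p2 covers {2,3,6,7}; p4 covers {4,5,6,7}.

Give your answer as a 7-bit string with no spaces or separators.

0101010

Place data at non-parity positions: p1 p2 0 p4 0 1 0
p1 (pos 1,3,5,7): XOR of data positions = 0⊕0⊕0 = 0
p2 (pos 2,3,6,7): XOR of data positions = 0⊕1⊕0 = 1
p4 (pos 4,5,6,7): XOR of data positions = 0⊕1⊕0 = 1
Codeword: 0101010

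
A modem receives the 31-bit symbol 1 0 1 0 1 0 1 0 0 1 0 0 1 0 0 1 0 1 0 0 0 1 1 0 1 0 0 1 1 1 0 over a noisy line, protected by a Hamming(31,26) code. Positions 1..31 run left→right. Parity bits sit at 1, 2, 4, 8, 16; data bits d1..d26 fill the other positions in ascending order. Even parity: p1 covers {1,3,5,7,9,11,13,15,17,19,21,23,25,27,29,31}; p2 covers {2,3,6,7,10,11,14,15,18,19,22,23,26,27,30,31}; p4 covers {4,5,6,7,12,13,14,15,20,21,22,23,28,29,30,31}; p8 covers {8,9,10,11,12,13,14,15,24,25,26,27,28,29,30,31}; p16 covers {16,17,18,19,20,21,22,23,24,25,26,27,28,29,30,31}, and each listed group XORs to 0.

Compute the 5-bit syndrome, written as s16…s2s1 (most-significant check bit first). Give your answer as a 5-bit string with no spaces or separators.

s1 (pos 1,3,5,7,9,11,13,15,17,19,21,23,25,27,29,31): 1⊕1⊕1⊕1⊕0⊕0⊕1⊕0⊕0⊕0⊕0⊕1⊕1⊕0⊕1⊕0 = 0
s2 (pos 2,3,6,7,10,11,14,15,18,19,22,23,26,27,30,31): 0⊕1⊕0⊕1⊕1⊕0⊕0⊕0⊕1⊕0⊕1⊕1⊕0⊕0⊕1⊕0 = 1
s4 (pos 4,5,6,7,12,13,14,15,20,21,22,23,28,29,30,31): 0⊕1⊕0⊕1⊕0⊕1⊕0⊕0⊕0⊕0⊕1⊕1⊕1⊕1⊕1⊕0 = 0
s8 (pos 8,9,10,11,12,13,14,15,24,25,26,27,28,29,30,31): 0⊕0⊕1⊕0⊕0⊕1⊕0⊕0⊕0⊕1⊕0⊕0⊕1⊕1⊕1⊕0 = 0
s16 (pos 16,17,18,19,20,21,22,23,24,25,26,27,28,29,30,31): 1⊕0⊕1⊕0⊕0⊕0⊕1⊕1⊕0⊕1⊕0⊕0⊕1⊕1⊕1⊕0 = 0
Syndrome s16…s1 = 00010 → error at position 2.

00010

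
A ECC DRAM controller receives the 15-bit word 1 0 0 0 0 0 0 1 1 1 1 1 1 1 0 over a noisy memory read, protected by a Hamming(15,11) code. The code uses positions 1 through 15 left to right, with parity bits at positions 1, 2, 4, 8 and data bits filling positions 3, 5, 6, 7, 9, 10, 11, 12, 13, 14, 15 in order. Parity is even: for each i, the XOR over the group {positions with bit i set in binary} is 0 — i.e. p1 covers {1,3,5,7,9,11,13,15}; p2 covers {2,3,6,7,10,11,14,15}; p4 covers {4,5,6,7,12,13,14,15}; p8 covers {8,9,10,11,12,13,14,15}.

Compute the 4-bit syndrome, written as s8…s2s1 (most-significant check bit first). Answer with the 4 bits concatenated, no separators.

s1 (pos 1,3,5,7,9,11,13,15): 1⊕0⊕0⊕0⊕1⊕1⊕1⊕0 = 0
s2 (pos 2,3,6,7,10,11,14,15): 0⊕0⊕0⊕0⊕1⊕1⊕1⊕0 = 1
s4 (pos 4,5,6,7,12,13,14,15): 0⊕0⊕0⊕0⊕1⊕1⊕1⊕0 = 1
s8 (pos 8,9,10,11,12,13,14,15): 1⊕1⊕1⊕1⊕1⊕1⊕1⊕0 = 1
Syndrome s8…s1 = 1110 → error at position 14.

1110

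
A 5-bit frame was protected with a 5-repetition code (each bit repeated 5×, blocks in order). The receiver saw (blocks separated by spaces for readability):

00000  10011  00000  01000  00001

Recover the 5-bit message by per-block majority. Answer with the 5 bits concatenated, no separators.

01000

Block 1 (00000): 0 ones → 0
Block 2 (10011): 3 ones → 1
Block 3 (00000): 0 ones → 0
Block 4 (01000): 1 one → 0
Block 5 (00001): 1 one → 0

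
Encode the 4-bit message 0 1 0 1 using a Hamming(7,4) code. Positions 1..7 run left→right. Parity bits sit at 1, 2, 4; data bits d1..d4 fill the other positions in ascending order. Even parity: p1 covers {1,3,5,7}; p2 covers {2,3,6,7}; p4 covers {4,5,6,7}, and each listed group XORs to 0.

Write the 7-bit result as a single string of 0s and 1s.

0100101

Place data at non-parity positions: p1 p2 0 p4 1 0 1
p1 (pos 1,3,5,7): XOR of data positions = 0⊕1⊕1 = 0
p2 (pos 2,3,6,7): XOR of data positions = 0⊕0⊕1 = 1
p4 (pos 4,5,6,7): XOR of data positions = 1⊕0⊕1 = 0
Codeword: 0100101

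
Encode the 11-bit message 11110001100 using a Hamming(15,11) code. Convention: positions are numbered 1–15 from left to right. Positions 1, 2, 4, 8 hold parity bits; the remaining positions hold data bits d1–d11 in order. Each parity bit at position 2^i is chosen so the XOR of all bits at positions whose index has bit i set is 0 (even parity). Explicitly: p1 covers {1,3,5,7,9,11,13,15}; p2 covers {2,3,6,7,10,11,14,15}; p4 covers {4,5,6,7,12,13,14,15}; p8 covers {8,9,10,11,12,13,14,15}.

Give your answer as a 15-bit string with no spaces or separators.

011111100001100

Place data at non-parity positions: p1 p2 1 p4 1 1 1 p8 0 0 0 1 1 0 0
p1 (pos 1,3,5,7,9,11,13,15): XOR of data positions = 1⊕1⊕1⊕0⊕0⊕1⊕0 = 0
p2 (pos 2,3,6,7,10,11,14,15): XOR of data positions = 1⊕1⊕1⊕0⊕0⊕0⊕0 = 1
p4 (pos 4,5,6,7,12,13,14,15): XOR of data positions = 1⊕1⊕1⊕1⊕1⊕0⊕0 = 1
p8 (pos 8,9,10,11,12,13,14,15): XOR of data positions = 0⊕0⊕0⊕1⊕1⊕0⊕0 = 0
Codeword: 011111100001100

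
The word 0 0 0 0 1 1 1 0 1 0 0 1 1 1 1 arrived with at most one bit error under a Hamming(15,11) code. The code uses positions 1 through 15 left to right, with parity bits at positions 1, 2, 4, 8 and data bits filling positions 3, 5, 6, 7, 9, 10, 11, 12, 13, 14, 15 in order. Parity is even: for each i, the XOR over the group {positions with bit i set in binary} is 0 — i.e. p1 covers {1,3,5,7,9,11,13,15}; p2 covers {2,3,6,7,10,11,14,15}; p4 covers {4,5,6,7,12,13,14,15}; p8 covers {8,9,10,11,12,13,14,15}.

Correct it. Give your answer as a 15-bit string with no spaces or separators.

s1 (pos 1,3,5,7,9,11,13,15): 0⊕0⊕1⊕1⊕1⊕0⊕1⊕1 = 1
s2 (pos 2,3,6,7,10,11,14,15): 0⊕0⊕1⊕1⊕0⊕0⊕1⊕1 = 0
s4 (pos 4,5,6,7,12,13,14,15): 0⊕1⊕1⊕1⊕1⊕1⊕1⊕1 = 1
s8 (pos 8,9,10,11,12,13,14,15): 0⊕1⊕0⊕0⊕1⊕1⊕1⊕1 = 1
Syndrome s8…s1 = 1101 → error at position 13.
Flip position 13: 000011101001111 → 000011101001011

000011101001011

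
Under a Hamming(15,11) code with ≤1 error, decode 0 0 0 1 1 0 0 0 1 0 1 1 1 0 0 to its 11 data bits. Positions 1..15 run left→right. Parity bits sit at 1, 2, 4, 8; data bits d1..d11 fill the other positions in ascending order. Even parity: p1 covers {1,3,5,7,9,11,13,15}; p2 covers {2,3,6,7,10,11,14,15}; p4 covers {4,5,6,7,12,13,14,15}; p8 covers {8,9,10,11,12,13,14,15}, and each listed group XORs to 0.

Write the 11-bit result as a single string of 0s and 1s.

01001011100

s1 (pos 1,3,5,7,9,11,13,15): 0⊕0⊕1⊕0⊕1⊕1⊕1⊕0 = 0
s2 (pos 2,3,6,7,10,11,14,15): 0⊕0⊕0⊕0⊕0⊕1⊕0⊕0 = 1
s4 (pos 4,5,6,7,12,13,14,15): 1⊕1⊕0⊕0⊕1⊕1⊕0⊕0 = 0
s8 (pos 8,9,10,11,12,13,14,15): 0⊕1⊕0⊕1⊕1⊕1⊕0⊕0 = 0
Syndrome s8…s1 = 0010 → error at position 2.
Flip position 2: 000110001011100 → 010110001011100
Read data bits from positions 3,5,6,7,9,10,11,12,13,14,15: 01001011100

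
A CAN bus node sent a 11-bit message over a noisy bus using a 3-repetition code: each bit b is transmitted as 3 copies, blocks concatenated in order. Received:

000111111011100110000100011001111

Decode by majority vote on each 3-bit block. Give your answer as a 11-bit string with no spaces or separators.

Block 1 (000): 0 ones → 0
Block 2 (111): 3 ones → 1
Block 3 (111): 3 ones → 1
Block 4 (011): 2 ones → 1
Block 5 (100): 1 one → 0
Block 6 (110): 2 ones → 1
Block 7 (000): 0 ones → 0
Block 8 (100): 1 one → 0
Block 9 (011): 2 ones → 1
Block 10 (001): 1 one → 0
Block 11 (111): 3 ones → 1

01110100101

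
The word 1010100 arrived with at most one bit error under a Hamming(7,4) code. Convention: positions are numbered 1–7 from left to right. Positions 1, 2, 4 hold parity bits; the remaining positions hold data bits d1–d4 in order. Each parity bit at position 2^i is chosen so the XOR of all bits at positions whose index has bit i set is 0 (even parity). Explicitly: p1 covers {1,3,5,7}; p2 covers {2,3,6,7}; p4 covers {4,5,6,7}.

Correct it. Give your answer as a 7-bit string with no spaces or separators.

s1 (pos 1,3,5,7): 1⊕1⊕1⊕0 = 1
s2 (pos 2,3,6,7): 0⊕1⊕0⊕0 = 1
s4 (pos 4,5,6,7): 0⊕1⊕0⊕0 = 1
Syndrome s4…s1 = 111 → error at position 7.
Flip position 7: 1010100 → 1010101

1010101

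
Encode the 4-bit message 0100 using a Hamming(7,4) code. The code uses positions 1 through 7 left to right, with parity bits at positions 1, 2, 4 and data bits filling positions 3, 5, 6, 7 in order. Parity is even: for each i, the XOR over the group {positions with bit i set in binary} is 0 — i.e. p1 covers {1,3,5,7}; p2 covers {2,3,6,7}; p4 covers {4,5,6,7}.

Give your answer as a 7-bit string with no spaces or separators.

1001100

Place data at non-parity positions: p1 p2 0 p4 1 0 0
p1 (pos 1,3,5,7): XOR of data positions = 0⊕1⊕0 = 1
p2 (pos 2,3,6,7): XOR of data positions = 0⊕0⊕0 = 0
p4 (pos 4,5,6,7): XOR of data positions = 1⊕0⊕0 = 1
Codeword: 1001100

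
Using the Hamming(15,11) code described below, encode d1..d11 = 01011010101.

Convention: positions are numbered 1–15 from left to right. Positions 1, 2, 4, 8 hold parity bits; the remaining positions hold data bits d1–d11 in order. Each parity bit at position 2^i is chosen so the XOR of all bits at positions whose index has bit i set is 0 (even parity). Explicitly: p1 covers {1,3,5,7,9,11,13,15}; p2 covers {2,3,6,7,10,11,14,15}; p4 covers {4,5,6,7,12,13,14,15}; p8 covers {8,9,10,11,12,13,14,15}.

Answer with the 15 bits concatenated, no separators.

010010101010101

Place data at non-parity positions: p1 p2 0 p4 1 0 1 p8 1 0 1 0 1 0 1
p1 (pos 1,3,5,7,9,11,13,15): XOR of data positions = 0⊕1⊕1⊕1⊕1⊕1⊕1 = 0
p2 (pos 2,3,6,7,10,11,14,15): XOR of data positions = 0⊕0⊕1⊕0⊕1⊕0⊕1 = 1
p4 (pos 4,5,6,7,12,13,14,15): XOR of data positions = 1⊕0⊕1⊕0⊕1⊕0⊕1 = 0
p8 (pos 8,9,10,11,12,13,14,15): XOR of data positions = 1⊕0⊕1⊕0⊕1⊕0⊕1 = 0
Codeword: 010010101010101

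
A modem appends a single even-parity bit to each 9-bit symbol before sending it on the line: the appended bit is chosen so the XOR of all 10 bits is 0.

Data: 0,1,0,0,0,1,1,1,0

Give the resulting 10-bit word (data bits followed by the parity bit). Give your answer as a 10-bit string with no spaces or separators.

0100011100

XOR of the 9 data bits: 0⊕1⊕0⊕0⊕0⊕1⊕1⊕1⊕0 = 0
Parity bit = 0 (so all 10 bits XOR to 0).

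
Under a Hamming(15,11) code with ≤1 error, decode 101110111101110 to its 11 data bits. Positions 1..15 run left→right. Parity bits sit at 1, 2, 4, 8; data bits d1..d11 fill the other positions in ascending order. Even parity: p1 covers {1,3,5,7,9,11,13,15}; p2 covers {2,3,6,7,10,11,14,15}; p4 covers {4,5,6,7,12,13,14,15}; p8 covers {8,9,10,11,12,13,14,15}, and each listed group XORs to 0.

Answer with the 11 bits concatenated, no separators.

s1 (pos 1,3,5,7,9,11,13,15): 1⊕1⊕1⊕1⊕1⊕0⊕1⊕0 = 0
s2 (pos 2,3,6,7,10,11,14,15): 0⊕1⊕0⊕1⊕1⊕0⊕1⊕0 = 0
s4 (pos 4,5,6,7,12,13,14,15): 1⊕1⊕0⊕1⊕1⊕1⊕1⊕0 = 0
s8 (pos 8,9,10,11,12,13,14,15): 1⊕1⊕1⊕0⊕1⊕1⊕1⊕0 = 0
Syndrome s8…s1 = 0000 → no error.
Read data bits from positions 3,5,6,7,9,10,11,12,13,14,15: 11011101110

11011101110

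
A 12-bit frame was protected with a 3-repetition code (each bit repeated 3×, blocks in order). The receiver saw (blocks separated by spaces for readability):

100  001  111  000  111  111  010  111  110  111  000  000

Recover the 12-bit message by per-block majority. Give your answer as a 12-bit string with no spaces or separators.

001011011100

Block 1 (100): 1 one → 0
Block 2 (001): 1 one → 0
Block 3 (111): 3 ones → 1
Block 4 (000): 0 ones → 0
Block 5 (111): 3 ones → 1
Block 6 (111): 3 ones → 1
Block 7 (010): 1 one → 0
Block 8 (111): 3 ones → 1
Block 9 (110): 2 ones → 1
Block 10 (111): 3 ones → 1
Block 11 (000): 0 ones → 0
Block 12 (000): 0 ones → 0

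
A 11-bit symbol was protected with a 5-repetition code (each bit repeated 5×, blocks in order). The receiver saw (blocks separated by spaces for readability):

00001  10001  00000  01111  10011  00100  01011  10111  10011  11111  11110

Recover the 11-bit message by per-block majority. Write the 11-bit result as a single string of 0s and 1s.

Block 1 (00001): 1 one → 0
Block 2 (10001): 2 ones → 0
Block 3 (00000): 0 ones → 0
Block 4 (01111): 4 ones → 1
Block 5 (10011): 3 ones → 1
Block 6 (00100): 1 one → 0
Block 7 (01011): 3 ones → 1
Block 8 (10111): 4 ones → 1
Block 9 (10011): 3 ones → 1
Block 10 (11111): 5 ones → 1
Block 11 (11110): 4 ones → 1

00011011111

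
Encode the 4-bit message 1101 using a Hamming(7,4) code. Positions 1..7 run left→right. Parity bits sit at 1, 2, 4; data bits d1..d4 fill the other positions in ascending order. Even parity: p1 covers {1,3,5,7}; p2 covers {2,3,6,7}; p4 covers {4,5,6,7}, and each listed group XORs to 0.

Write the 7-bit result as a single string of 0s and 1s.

Place data at non-parity positions: p1 p2 1 p4 1 0 1
p1 (pos 1,3,5,7): XOR of data positions = 1⊕1⊕1 = 1
p2 (pos 2,3,6,7): XOR of data positions = 1⊕0⊕1 = 0
p4 (pos 4,5,6,7): XOR of data positions = 1⊕0⊕1 = 0
Codeword: 1010101

1010101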